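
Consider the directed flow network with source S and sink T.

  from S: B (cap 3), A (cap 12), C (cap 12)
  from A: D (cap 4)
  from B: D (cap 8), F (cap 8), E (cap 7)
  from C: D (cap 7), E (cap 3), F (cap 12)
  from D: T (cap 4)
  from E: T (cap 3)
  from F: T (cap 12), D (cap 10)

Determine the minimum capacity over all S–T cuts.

Augment S→A→D→T: bottleneck 4, flow now 4.
Augment S→B→E→T: bottleneck 3, flow now 7.
Augment S→C→F→T: bottleneck 12, flow now 19.
No augmenting path remains; maximum flow = 19.
By max-flow min-cut, the minimum cut capacity equals the max flow.
In the residual graph, reachable from S: {S, A}.
Min-cut edges: S→B (3), S→C (12), A→D (4); capacity 3 + 12 + 4 = 19.

19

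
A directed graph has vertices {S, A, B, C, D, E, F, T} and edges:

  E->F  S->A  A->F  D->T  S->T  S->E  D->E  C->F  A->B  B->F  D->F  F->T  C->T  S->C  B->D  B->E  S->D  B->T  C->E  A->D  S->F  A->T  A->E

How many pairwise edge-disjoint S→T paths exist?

Assign every edge capacity 1; by Menger, the answer equals the max flow.
Path S→T (+1); total 1.
Path S→A→T (+1); total 2.
Path S→C→T (+1); total 3.
Path S→D→T (+1); total 4.
Path S→F→T (+1); total 5.
No residual S→T path; max flow = 5.
Certifying cut of size 5: {F→T, S→A, S→C, S→D, S→T}.

5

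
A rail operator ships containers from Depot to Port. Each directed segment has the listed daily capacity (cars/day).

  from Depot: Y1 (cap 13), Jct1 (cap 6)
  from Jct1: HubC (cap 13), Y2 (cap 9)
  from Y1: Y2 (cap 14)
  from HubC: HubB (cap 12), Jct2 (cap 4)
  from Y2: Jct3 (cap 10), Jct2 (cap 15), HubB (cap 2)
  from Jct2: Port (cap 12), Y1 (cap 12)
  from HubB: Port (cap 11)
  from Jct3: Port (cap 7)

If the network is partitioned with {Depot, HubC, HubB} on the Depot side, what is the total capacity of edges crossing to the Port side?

Edges leaving {Depot, HubC, HubB}: Depot→Jct1 (6), Depot→Y1 (13), HubC→Jct2 (4), HubB→Port (11).
Cut capacity = 6 + 13 + 4 + 11 = 34.

34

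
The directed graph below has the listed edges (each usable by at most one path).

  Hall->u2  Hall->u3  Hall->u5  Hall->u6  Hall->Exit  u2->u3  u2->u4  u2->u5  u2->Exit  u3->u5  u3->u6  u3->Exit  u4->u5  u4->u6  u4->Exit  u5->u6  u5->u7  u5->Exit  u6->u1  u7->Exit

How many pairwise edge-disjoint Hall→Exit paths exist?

4

Assign every edge capacity 1; by Menger, the answer equals the max flow.
Path Hall→Exit (+1); total 1.
Path Hall→u2→Exit (+1); total 2.
Path Hall→u3→Exit (+1); total 3.
Path Hall→u5→Exit (+1); total 4.
No residual Hall→Exit path; max flow = 4.
Certifying cut of size 4: {Hall→Exit, Hall→u2, Hall→u3, Hall→u5}.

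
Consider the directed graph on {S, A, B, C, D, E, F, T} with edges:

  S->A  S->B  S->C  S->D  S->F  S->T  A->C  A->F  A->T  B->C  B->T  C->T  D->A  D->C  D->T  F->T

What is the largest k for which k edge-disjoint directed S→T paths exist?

Assign every edge capacity 1; by Menger, the answer equals the max flow.
Path S→T (+1); total 1.
Path S→A→T (+1); total 2.
Path S→B→T (+1); total 3.
Path S→C→T (+1); total 4.
Path S→D→T (+1); total 5.
Path S→F→T (+1); total 6.
No residual S→T path; max flow = 6.
Certifying cut of size 6: {S→A, S→B, S→C, S→D, S→F, S→T}.

6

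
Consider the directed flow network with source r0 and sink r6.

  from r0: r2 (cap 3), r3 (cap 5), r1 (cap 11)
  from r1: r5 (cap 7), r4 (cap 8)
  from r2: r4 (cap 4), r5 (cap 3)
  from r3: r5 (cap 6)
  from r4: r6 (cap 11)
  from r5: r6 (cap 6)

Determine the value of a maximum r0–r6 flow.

Augment r0→r1→r4→r6: bottleneck 8, flow now 8.
Augment r0→r1→r5→r6: bottleneck 3, flow now 11.
Augment r0→r2→r4→r6: bottleneck 3, flow now 14.
Augment r0→r3→r5→r6: bottleneck 3, flow now 17.
No augmenting path remains; maximum flow = 17.
In the residual graph, reachable from r0: {r0, r1, r3, r5}.
Min-cut edges: r0→r2 (3), r1→r4 (8), r5→r6 (6); capacity 3 + 8 + 6 = 17.
This cut is saturated, so no flow can exceed 17.

17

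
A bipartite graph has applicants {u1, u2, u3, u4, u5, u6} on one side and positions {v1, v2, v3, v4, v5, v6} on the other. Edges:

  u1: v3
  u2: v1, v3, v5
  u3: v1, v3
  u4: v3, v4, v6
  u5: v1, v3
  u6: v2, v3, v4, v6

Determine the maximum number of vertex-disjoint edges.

5

Unit-capacity flow: source→left, listed edges, right→sink; max matching = max flow.
Augmenting path u1→v3 (+1); matched 1.
Augmenting path u2→v1 (+1); matched 2.
Augmenting path u4→v4 (+1); matched 3.
Augmenting path u6→v2 (+1); matched 4.
Augmenting path u3→v1→u2→v5 (+1); matched 5.
No augmenting path remains; maximum matching = 5.
König certificate: {u2, u4, u6, v1, v3} is a vertex cover of size 5 (every listed pair touches it), so no matching can be larger.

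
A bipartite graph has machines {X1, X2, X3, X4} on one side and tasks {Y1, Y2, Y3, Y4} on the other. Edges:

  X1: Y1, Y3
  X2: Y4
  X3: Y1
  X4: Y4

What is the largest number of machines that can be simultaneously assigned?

Unit-capacity flow: source→left, listed edges, right→sink; max matching = max flow.
Augmenting path X1→Y1 (+1); matched 1.
Augmenting path X2→Y4 (+1); matched 2.
Augmenting path X3→Y1→X1→Y3 (+1); matched 3.
No augmenting path remains; maximum matching = 3.
König certificate: {X1, X3, Y4} is a vertex cover of size 3 (every listed pair touches it), so no matching can be larger.

3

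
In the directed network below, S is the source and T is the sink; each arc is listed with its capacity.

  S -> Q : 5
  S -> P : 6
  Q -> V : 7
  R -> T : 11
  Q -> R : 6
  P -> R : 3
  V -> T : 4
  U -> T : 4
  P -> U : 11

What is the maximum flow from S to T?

Augment S→P→R→T: bottleneck 3, flow now 3.
Augment S→P→U→T: bottleneck 3, flow now 6.
Augment S→Q→R→T: bottleneck 5, flow now 11.
No augmenting path remains; maximum flow = 11.
In the residual graph, reachable from S: {S}.
Min-cut edges: S→P (6), S→Q (5); capacity 6 + 5 = 11.
This cut is saturated, so no flow can exceed 11.

11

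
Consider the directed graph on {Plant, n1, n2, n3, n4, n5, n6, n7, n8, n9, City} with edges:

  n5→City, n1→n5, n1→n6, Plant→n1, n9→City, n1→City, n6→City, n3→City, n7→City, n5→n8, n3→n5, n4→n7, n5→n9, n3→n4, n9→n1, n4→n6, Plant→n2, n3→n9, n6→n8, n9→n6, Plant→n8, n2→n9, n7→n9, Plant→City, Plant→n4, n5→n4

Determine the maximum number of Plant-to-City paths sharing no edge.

4

Assign every edge capacity 1; by Menger, the answer equals the max flow.
Path Plant→City (+1); total 1.
Path Plant→n1→City (+1); total 2.
Path Plant→n2→n9→City (+1); total 3.
Path Plant→n4→n6→City (+1); total 4.
No residual Plant→City path; max flow = 4.
Certifying cut of size 4: {Plant→City, Plant→n1, Plant→n2, Plant→n4}.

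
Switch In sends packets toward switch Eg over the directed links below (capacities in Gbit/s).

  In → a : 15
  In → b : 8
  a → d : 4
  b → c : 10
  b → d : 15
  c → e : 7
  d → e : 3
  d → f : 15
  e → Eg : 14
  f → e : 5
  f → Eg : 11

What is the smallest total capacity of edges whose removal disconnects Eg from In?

12

Augment In→a→d→e→Eg: bottleneck 3, flow now 3.
Augment In→a→d→f→Eg: bottleneck 1, flow now 4.
Augment In→b→c→e→Eg: bottleneck 7, flow now 11.
Augment In→b→d→f→Eg: bottleneck 1, flow now 12.
No augmenting path remains; maximum flow = 12.
By max-flow min-cut, the minimum cut capacity equals the max flow.
In the residual graph, reachable from In: {In, a}.
Min-cut edges: In→b (8), a→d (4); capacity 8 + 4 = 12.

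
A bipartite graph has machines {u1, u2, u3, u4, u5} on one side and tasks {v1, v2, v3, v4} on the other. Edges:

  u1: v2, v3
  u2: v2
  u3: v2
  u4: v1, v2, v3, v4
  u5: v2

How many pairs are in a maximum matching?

Unit-capacity flow: source→left, listed edges, right→sink; max matching = max flow.
Augmenting path u1→v2 (+1); matched 1.
Augmenting path u4→v1 (+1); matched 2.
Augmenting path u2→v2→u1→v3 (+1); matched 3.
No augmenting path remains; maximum matching = 3.
König certificate: {u1, u4, v2} is a vertex cover of size 3 (every listed pair touches it), so no matching can be larger.

3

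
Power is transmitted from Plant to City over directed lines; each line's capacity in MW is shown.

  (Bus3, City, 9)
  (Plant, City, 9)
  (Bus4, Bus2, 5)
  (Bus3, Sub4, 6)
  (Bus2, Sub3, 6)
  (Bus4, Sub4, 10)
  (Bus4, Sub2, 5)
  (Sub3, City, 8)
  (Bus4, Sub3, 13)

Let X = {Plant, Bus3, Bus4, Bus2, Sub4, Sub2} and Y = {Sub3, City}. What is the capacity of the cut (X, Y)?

Edges leaving {Plant, Bus3, Bus4, Bus2, Sub4, Sub2}: Plant→City (9), Bus3→City (9), Bus4→Sub3 (13), Bus2→Sub3 (6).
Cut capacity = 9 + 9 + 13 + 6 = 37.

37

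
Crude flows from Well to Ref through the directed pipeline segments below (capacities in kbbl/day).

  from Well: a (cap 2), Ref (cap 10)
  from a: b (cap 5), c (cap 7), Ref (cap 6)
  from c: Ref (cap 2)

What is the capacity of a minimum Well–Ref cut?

12

Augment Well→Ref: bottleneck 10, flow now 10.
Augment Well→a→Ref: bottleneck 2, flow now 12.
No augmenting path remains; maximum flow = 12.
By max-flow min-cut, the minimum cut capacity equals the max flow.
In the residual graph, reachable from Well: {Well}.
Min-cut edges: Well→a (2), Well→Ref (10); capacity 2 + 10 = 12.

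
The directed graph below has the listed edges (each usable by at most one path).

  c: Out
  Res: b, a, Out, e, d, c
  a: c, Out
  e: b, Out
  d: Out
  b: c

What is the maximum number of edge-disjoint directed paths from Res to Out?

5

Assign every edge capacity 1; by Menger, the answer equals the max flow.
Path Res→Out (+1); total 1.
Path Res→a→Out (+1); total 2.
Path Res→c→Out (+1); total 3.
Path Res→d→Out (+1); total 4.
Path Res→e→Out (+1); total 5.
No residual Res→Out path; max flow = 5.
Certifying cut of size 5: {Res→Out, Res→a, Res→d, Res→e, c→Out}.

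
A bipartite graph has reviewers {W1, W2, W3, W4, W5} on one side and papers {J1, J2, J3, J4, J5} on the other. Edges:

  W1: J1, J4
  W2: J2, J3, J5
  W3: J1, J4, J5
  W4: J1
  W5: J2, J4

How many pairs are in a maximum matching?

5

Unit-capacity flow: source→left, listed edges, right→sink; max matching = max flow.
Augmenting path W1→J1 (+1); matched 1.
Augmenting path W2→J2 (+1); matched 2.
Augmenting path W3→J4 (+1); matched 3.
Augmenting path W5→J2→W2→J3 (+1); matched 4.
Augmenting path W4→J1→W1→J4→W3→J5 (+1); matched 5.
No augmenting path remains; maximum matching = 5.
König certificate: {W1, W2, W3, W4, W5} is a vertex cover of size 5 (every listed pair touches it), so no matching can be larger.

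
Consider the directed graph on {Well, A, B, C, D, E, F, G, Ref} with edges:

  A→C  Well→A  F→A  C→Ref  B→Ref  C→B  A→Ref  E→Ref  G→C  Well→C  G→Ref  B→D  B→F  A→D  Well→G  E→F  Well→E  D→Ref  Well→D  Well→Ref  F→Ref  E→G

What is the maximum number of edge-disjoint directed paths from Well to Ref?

6

Assign every edge capacity 1; by Menger, the answer equals the max flow.
Path Well→Ref (+1); total 1.
Path Well→A→Ref (+1); total 2.
Path Well→C→Ref (+1); total 3.
Path Well→D→Ref (+1); total 4.
Path Well→E→Ref (+1); total 5.
Path Well→G→Ref (+1); total 6.
No residual Well→Ref path; max flow = 6.
Certifying cut of size 6: {Well→A, Well→C, Well→D, Well→E, Well→G, Well→Ref}.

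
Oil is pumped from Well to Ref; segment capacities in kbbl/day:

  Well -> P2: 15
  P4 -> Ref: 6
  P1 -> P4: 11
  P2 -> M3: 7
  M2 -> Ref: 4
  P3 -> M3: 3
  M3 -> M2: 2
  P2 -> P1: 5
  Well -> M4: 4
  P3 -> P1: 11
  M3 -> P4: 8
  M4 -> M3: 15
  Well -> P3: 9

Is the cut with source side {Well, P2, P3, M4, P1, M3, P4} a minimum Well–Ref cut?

Given cut capacity: 2 + 6 = 8.
Augment Well→P2→P1→P4→Ref: bottleneck 5, flow now 5.
Augment Well→P2→M3→P4→Ref: bottleneck 1, flow now 6.
Augment Well→P2→M3→M2→Ref: bottleneck 2, flow now 8.
No augmenting path remains; maximum flow = 8.
Cut capacity 8 equals the max flow, so it is a minimum cut.

Yes — it is a minimum cut (capacity 8).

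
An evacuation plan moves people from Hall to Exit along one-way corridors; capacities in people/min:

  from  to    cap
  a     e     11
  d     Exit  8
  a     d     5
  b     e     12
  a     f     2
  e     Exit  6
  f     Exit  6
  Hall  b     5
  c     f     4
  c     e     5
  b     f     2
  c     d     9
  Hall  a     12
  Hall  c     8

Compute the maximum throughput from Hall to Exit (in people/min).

20

Augment Hall→a→d→Exit: bottleneck 5, flow now 5.
Augment Hall→a→e→Exit: bottleneck 6, flow now 11.
Augment Hall→a→f→Exit: bottleneck 1, flow now 12.
Augment Hall→b→f→Exit: bottleneck 2, flow now 14.
Augment Hall→c→d→Exit: bottleneck 3, flow now 17.
Augment Hall→c→f→Exit: bottleneck 3, flow now 20.
No augmenting path remains; maximum flow = 20.
In the residual graph, reachable from Hall: {Hall, a, b, c, d, e, f}.
Min-cut edges: d→Exit (8), e→Exit (6), f→Exit (6); capacity 8 + 6 + 6 = 20.
This cut is saturated, so no flow can exceed 20.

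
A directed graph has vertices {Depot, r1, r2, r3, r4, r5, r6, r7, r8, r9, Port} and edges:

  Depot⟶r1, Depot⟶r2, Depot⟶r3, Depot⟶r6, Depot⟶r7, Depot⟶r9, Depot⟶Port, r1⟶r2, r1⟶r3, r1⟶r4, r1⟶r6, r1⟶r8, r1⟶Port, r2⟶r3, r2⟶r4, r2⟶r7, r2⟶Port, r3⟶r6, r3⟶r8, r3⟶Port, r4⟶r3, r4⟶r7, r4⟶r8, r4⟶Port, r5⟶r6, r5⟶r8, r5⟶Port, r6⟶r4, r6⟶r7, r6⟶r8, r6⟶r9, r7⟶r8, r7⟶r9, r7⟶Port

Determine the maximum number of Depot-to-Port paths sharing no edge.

6

Assign every edge capacity 1; by Menger, the answer equals the max flow.
Path Depot→Port (+1); total 1.
Path Depot→r1→Port (+1); total 2.
Path Depot→r2→Port (+1); total 3.
Path Depot→r3→Port (+1); total 4.
Path Depot→r7→Port (+1); total 5.
Path Depot→r6→r4→Port (+1); total 6.
No residual Depot→Port path; max flow = 6.
Certifying cut of size 6: {Depot→Port, Depot→r1, Depot→r2, Depot→r3, Depot→r6, Depot→r7}.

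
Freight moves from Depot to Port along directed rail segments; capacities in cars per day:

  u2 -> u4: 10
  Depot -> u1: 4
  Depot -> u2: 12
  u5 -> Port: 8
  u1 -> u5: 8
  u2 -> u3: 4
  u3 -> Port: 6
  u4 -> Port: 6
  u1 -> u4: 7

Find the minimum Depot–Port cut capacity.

14

Augment Depot→u1→u4→Port: bottleneck 4, flow now 4.
Augment Depot→u2→u3→Port: bottleneck 4, flow now 8.
Augment Depot→u2→u4→Port: bottleneck 2, flow now 10.
Augment Depot→u2→u4→u1→u5→Port: bottleneck 4, flow now 14. (uses reverse residual edge)
No augmenting path remains; maximum flow = 14.
By max-flow min-cut, the minimum cut capacity equals the max flow.
In the residual graph, reachable from Depot: {Depot, u2, u4}.
Min-cut edges: Depot→u1 (4), u2→u3 (4), u4→Port (6); capacity 4 + 4 + 6 = 14.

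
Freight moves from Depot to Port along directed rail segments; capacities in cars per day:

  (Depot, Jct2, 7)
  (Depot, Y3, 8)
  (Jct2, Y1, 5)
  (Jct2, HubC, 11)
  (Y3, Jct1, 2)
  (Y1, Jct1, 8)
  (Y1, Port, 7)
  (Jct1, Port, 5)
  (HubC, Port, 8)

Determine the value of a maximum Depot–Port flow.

Augment Depot→Jct2→Y1→Port: bottleneck 5, flow now 5.
Augment Depot→Jct2→HubC→Port: bottleneck 2, flow now 7.
Augment Depot→Y3→Jct1→Port: bottleneck 2, flow now 9.
No augmenting path remains; maximum flow = 9.
In the residual graph, reachable from Depot: {Depot, Y3}.
Min-cut edges: Depot→Jct2 (7), Y3→Jct1 (2); capacity 7 + 2 = 9.
This cut is saturated, so no flow can exceed 9.

9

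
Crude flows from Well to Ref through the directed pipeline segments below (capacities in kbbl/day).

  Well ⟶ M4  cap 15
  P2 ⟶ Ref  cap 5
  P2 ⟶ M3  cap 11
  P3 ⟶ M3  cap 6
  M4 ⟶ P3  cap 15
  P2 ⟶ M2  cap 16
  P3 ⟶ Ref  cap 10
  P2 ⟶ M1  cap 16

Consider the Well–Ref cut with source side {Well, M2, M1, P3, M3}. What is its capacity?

Edges leaving {Well, M2, M1, P3, M3}: Well→M4 (15), P3→Ref (10).
Cut capacity = 15 + 10 = 25.

25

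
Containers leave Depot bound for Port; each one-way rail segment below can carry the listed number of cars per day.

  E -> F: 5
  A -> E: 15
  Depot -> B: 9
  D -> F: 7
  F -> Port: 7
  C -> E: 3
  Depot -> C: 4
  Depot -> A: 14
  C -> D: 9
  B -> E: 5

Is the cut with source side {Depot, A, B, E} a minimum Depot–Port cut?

No — its capacity is 9, but the minimum cut has capacity 7.

Given cut capacity: 4 + 5 = 9.
Augment Depot→A→E→F→Port: bottleneck 5, flow now 5.
Augment Depot→C→D→F→Port: bottleneck 2, flow now 7.
No augmenting path remains; maximum flow = 7.
In the residual graph, reachable from Depot: {Depot, A, B, C, D, E, F}.
Min-cut edges: F→Port (7); capacity 7 = 7.
Cut capacity 9 exceeds the max flow 7, so it is not minimum.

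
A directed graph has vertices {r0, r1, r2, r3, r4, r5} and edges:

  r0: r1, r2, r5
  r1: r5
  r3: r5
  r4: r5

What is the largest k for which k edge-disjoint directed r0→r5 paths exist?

Assign every edge capacity 1; by Menger, the answer equals the max flow.
Path r0→r5 (+1); total 1.
Path r0→r1→r5 (+1); total 2.
No residual r0→r5 path; max flow = 2.
Certifying cut of size 2: {r0→r1, r0→r5}.

2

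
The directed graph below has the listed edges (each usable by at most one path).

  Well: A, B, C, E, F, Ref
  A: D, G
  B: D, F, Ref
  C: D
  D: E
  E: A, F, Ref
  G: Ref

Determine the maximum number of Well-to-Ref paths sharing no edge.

4

Assign every edge capacity 1; by Menger, the answer equals the max flow.
Path Well→Ref (+1); total 1.
Path Well→B→Ref (+1); total 2.
Path Well→E→Ref (+1); total 3.
Path Well→A→G→Ref (+1); total 4.
No residual Well→Ref path; max flow = 4.
Certifying cut of size 4: {A→G, E→Ref, Well→B, Well→Ref}.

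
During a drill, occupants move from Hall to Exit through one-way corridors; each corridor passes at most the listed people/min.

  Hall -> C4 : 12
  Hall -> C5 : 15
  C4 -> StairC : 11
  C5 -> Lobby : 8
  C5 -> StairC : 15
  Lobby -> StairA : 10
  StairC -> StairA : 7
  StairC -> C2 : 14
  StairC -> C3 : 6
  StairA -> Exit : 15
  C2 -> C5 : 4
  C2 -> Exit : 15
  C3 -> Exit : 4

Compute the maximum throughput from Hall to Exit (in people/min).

26

Augment Hall→C4→StairC→StairA→Exit: bottleneck 7, flow now 7.
Augment Hall→C4→StairC→C2→Exit: bottleneck 4, flow now 11.
Augment Hall→C5→Lobby→StairA→Exit: bottleneck 8, flow now 19.
Augment Hall→C5→StairC→C2→Exit: bottleneck 7, flow now 26.
No augmenting path remains; maximum flow = 26.
In the residual graph, reachable from Hall: {Hall, C4}.
Min-cut edges: Hall→C5 (15), C4→StairC (11); capacity 15 + 11 = 26.
This cut is saturated, so no flow can exceed 26.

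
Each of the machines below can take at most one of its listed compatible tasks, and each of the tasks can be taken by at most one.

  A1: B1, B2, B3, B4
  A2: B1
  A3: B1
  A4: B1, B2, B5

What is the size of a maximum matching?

Unit-capacity flow: source→left, listed edges, right→sink; max matching = max flow.
Augmenting path A1→B1 (+1); matched 1.
Augmenting path A4→B2 (+1); matched 2.
Augmenting path A2→B1→A1→B3 (+1); matched 3.
No augmenting path remains; maximum matching = 3.
König certificate: {A1, A4, B1} is a vertex cover of size 3 (every listed pair touches it), so no matching can be larger.

3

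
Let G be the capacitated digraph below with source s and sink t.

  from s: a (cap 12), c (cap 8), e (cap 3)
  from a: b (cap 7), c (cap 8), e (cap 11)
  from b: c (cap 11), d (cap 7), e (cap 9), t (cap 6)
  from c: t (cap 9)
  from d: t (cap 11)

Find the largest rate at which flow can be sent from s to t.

Augment s→c→t: bottleneck 8, flow now 8.
Augment s→a→b→t: bottleneck 6, flow now 14.
Augment s→a→c→t: bottleneck 1, flow now 15.
Augment s→a→b→d→t: bottleneck 1, flow now 16.
No augmenting path remains; maximum flow = 16.
In the residual graph, reachable from s: {s, a, c, e}.
Min-cut edges: a→b (7), c→t (9); capacity 7 + 9 = 16.
This cut is saturated, so no flow can exceed 16.

16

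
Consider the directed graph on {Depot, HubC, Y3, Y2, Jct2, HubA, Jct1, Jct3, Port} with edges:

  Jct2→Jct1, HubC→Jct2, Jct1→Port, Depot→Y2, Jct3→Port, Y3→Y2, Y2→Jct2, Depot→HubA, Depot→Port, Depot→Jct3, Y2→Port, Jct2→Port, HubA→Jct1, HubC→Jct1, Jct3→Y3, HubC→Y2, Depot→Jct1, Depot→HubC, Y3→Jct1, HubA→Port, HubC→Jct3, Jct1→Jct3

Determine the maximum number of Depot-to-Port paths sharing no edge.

Assign every edge capacity 1; by Menger, the answer equals the max flow.
Path Depot→Port (+1); total 1.
Path Depot→Y2→Port (+1); total 2.
Path Depot→HubA→Port (+1); total 3.
Path Depot→Jct1→Port (+1); total 4.
Path Depot→Jct3→Port (+1); total 5.
Path Depot→HubC→Jct2→Port (+1); total 6.
No residual Depot→Port path; max flow = 6.
Certifying cut of size 6: {Depot→HubA, Depot→HubC, Depot→Jct1, Depot→Jct3, Depot→Port, Depot→Y2}.

6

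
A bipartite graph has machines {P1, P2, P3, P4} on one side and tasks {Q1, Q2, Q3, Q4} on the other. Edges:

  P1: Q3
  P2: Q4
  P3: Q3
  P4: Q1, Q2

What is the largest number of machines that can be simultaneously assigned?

Unit-capacity flow: source→left, listed edges, right→sink; max matching = max flow.
Augmenting path P1→Q3 (+1); matched 1.
Augmenting path P2→Q4 (+1); matched 2.
Augmenting path P4→Q1 (+1); matched 3.
No augmenting path remains; maximum matching = 3.
König certificate: {P2, P4, Q3} is a vertex cover of size 3 (every listed pair touches it), so no matching can be larger.

3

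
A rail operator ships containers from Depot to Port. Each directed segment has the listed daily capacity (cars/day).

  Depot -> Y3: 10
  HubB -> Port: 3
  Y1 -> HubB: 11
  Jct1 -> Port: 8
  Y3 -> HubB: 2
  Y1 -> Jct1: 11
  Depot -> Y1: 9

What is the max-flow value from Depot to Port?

11

Augment Depot→Y1→HubB→Port: bottleneck 3, flow now 3.
Augment Depot→Y1→Jct1→Port: bottleneck 6, flow now 9.
Augment Depot→Y3→HubB→Y1→Jct1→Port: bottleneck 2, flow now 11. (uses reverse residual edge)
No augmenting path remains; maximum flow = 11.
In the residual graph, reachable from Depot: {Depot, Y3}.
Min-cut edges: Depot→Y1 (9), Y3→HubB (2); capacity 9 + 2 = 11.
This cut is saturated, so no flow can exceed 11.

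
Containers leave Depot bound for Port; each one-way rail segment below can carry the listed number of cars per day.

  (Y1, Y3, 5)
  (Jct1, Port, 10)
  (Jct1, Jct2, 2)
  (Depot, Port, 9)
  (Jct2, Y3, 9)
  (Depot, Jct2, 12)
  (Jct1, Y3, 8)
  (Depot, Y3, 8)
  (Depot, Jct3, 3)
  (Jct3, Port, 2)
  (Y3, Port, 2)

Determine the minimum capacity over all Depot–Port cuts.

13

Augment Depot→Port: bottleneck 9, flow now 9.
Augment Depot→Jct3→Port: bottleneck 2, flow now 11.
Augment Depot→Y3→Port: bottleneck 2, flow now 13.
No augmenting path remains; maximum flow = 13.
By max-flow min-cut, the minimum cut capacity equals the max flow.
In the residual graph, reachable from Depot: {Depot, Jct3, Jct2, Y3}.
Min-cut edges: Depot→Port (9), Jct3→Port (2), Y3→Port (2); capacity 9 + 2 + 2 = 13.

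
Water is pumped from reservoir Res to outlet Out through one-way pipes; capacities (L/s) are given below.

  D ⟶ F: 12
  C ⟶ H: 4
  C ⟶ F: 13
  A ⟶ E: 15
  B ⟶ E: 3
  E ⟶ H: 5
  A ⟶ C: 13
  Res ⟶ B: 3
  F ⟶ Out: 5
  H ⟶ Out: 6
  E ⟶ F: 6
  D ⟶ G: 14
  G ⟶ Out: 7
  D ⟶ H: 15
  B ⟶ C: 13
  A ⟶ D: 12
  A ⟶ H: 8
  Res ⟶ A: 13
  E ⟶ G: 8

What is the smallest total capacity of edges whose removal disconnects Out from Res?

16

Augment Res→A→H→Out: bottleneck 6, flow now 6.
Augment Res→A→C→F→Out: bottleneck 5, flow now 11.
Augment Res→A→D→G→Out: bottleneck 2, flow now 13.
Augment Res→B→E→G→Out: bottleneck 3, flow now 16.
No augmenting path remains; maximum flow = 16.
By max-flow min-cut, the minimum cut capacity equals the max flow.
In the residual graph, reachable from Res: {Res}.
Min-cut edges: Res→A (13), Res→B (3); capacity 13 + 3 = 16.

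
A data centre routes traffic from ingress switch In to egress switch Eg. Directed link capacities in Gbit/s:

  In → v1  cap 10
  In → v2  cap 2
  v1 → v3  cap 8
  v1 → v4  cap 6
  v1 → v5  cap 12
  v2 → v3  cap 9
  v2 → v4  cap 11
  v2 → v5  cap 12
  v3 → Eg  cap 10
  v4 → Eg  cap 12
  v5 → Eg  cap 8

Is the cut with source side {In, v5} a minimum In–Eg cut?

Given cut capacity: 10 + 2 + 8 = 20.
Augment In→v1→v3→Eg: bottleneck 8, flow now 8.
Augment In→v1→v4→Eg: bottleneck 2, flow now 10.
Augment In→v2→v3→Eg: bottleneck 2, flow now 12.
No augmenting path remains; maximum flow = 12.
In the residual graph, reachable from In: {In}.
Min-cut edges: In→v1 (10), In→v2 (2); capacity 10 + 2 = 12.
Cut capacity 20 exceeds the max flow 12, so it is not minimum.

No — its capacity is 20, but the minimum cut has capacity 12.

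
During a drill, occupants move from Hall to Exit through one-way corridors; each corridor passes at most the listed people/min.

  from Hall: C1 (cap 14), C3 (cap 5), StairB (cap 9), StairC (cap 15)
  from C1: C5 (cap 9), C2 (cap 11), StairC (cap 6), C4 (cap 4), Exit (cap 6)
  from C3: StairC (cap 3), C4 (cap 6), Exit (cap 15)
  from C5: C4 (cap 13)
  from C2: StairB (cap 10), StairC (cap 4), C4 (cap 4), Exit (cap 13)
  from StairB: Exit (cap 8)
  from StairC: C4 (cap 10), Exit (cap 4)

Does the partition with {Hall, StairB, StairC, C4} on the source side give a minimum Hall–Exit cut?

Yes — it is a minimum cut (capacity 31).

Given cut capacity: 14 + 5 + 8 + 4 = 31.
Augment Hall→C1→Exit: bottleneck 6, flow now 6.
Augment Hall→C3→Exit: bottleneck 5, flow now 11.
Augment Hall→StairB→Exit: bottleneck 8, flow now 19.
Augment Hall→StairC→Exit: bottleneck 4, flow now 23.
Augment Hall→C1→C2→Exit: bottleneck 8, flow now 31.
No augmenting path remains; maximum flow = 31.
Cut capacity 31 equals the max flow, so it is a minimum cut.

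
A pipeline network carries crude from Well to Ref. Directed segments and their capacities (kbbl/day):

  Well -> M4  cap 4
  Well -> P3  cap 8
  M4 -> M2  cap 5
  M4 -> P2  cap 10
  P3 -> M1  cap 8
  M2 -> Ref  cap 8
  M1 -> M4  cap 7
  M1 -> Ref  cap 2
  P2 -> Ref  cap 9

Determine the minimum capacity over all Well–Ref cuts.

12

Augment Well→M4→M2→Ref: bottleneck 4, flow now 4.
Augment Well→P3→M1→Ref: bottleneck 2, flow now 6.
Augment Well→P3→M1→M4→M2→Ref: bottleneck 1, flow now 7.
Augment Well→P3→M1→M4→P2→Ref: bottleneck 5, flow now 12.
No augmenting path remains; maximum flow = 12.
By max-flow min-cut, the minimum cut capacity equals the max flow.
In the residual graph, reachable from Well: {Well}.
Min-cut edges: Well→M4 (4), Well→P3 (8); capacity 4 + 8 = 12.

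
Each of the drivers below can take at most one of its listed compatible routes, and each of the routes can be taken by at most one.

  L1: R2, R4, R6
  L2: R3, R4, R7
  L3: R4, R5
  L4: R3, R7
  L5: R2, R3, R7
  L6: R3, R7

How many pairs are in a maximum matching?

6

Unit-capacity flow: source→left, listed edges, right→sink; max matching = max flow.
Augmenting path L1→R2 (+1); matched 1.
Augmenting path L2→R3 (+1); matched 2.
Augmenting path L3→R4 (+1); matched 3.
Augmenting path L4→R7 (+1); matched 4.
Augmenting path L5→R2→L1→R6 (+1); matched 5.
Augmenting path L6→R3→L2→R4→L3→R5 (+1); matched 6.
No augmenting path remains; maximum matching = 6.
König certificate: {L1, L2, L3, L4, L5, L6} is a vertex cover of size 6 (every listed pair touches it), so no matching can be larger.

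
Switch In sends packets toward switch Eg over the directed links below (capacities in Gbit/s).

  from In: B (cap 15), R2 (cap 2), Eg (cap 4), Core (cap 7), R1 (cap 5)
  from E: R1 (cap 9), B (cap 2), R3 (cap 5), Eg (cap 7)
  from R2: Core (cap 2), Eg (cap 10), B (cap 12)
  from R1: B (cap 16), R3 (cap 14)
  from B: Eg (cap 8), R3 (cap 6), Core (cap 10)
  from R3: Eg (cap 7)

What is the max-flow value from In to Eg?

21

Augment In→Eg: bottleneck 4, flow now 4.
Augment In→R2→Eg: bottleneck 2, flow now 6.
Augment In→B→Eg: bottleneck 8, flow now 14.
Augment In→R1→R3→Eg: bottleneck 5, flow now 19.
Augment In→B→R3→Eg: bottleneck 2, flow now 21.
No augmenting path remains; maximum flow = 21.
In the residual graph, reachable from In: {In, R1, B, R3, Core}.
Min-cut edges: In→R2 (2), In→Eg (4), B→Eg (8), R3→Eg (7); capacity 2 + 4 + 8 + 7 = 21.
This cut is saturated, so no flow can exceed 21.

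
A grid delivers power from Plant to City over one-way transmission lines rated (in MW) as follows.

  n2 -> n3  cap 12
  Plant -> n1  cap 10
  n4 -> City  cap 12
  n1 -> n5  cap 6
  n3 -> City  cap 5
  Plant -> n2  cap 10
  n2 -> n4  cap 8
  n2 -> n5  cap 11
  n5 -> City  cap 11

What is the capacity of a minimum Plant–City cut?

16

Augment Plant→n1→n5→City: bottleneck 6, flow now 6.
Augment Plant→n2→n3→City: bottleneck 5, flow now 11.
Augment Plant→n2→n4→City: bottleneck 5, flow now 16.
No augmenting path remains; maximum flow = 16.
By max-flow min-cut, the minimum cut capacity equals the max flow.
In the residual graph, reachable from Plant: {Plant, n1}.
Min-cut edges: Plant→n2 (10), n1→n5 (6); capacity 10 + 6 = 16.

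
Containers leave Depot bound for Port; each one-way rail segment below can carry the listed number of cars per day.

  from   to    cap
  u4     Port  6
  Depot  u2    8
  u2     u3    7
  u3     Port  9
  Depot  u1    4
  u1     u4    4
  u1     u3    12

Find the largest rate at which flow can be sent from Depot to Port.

Augment Depot→u1→u3→Port: bottleneck 4, flow now 4.
Augment Depot→u2→u3→Port: bottleneck 5, flow now 9.
Augment Depot→u2→u3→u1→u4→Port: bottleneck 2, flow now 11. (uses reverse residual edge)
No augmenting path remains; maximum flow = 11.
In the residual graph, reachable from Depot: {Depot, u2}.
Min-cut edges: Depot→u1 (4), u2→u3 (7); capacity 4 + 7 = 11.
This cut is saturated, so no flow can exceed 11.

11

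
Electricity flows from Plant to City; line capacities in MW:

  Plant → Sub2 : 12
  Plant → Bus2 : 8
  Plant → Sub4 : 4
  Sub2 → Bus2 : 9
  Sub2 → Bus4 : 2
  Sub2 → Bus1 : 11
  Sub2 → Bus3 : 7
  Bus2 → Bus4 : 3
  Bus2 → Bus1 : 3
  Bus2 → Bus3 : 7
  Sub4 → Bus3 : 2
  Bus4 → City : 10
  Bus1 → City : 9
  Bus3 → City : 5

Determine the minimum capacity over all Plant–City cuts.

Augment Plant→Sub2→Bus4→City: bottleneck 2, flow now 2.
Augment Plant→Sub2→Bus1→City: bottleneck 9, flow now 11.
Augment Plant→Sub2→Bus3→City: bottleneck 1, flow now 12.
Augment Plant→Bus2→Bus4→City: bottleneck 3, flow now 15.
Augment Plant→Bus2→Bus3→City: bottleneck 4, flow now 19.
No augmenting path remains; maximum flow = 19.
By max-flow min-cut, the minimum cut capacity equals the max flow.
In the residual graph, reachable from Plant: {Plant, Sub2, Bus2, Sub4, Bus1, Bus3}.
Min-cut edges: Sub2→Bus4 (2), Bus2→Bus4 (3), Bus1→City (9), Bus3→City (5); capacity 2 + 3 + 9 + 5 = 19.

19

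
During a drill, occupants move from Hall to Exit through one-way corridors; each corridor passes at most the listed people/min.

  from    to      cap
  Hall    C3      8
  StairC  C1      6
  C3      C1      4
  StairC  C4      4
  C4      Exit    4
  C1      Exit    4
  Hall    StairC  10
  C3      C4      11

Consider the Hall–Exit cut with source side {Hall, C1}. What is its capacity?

Edges leaving {Hall, C1}: Hall→StairC (10), Hall→C3 (8), C1→Exit (4).
Cut capacity = 10 + 8 + 4 = 22.

22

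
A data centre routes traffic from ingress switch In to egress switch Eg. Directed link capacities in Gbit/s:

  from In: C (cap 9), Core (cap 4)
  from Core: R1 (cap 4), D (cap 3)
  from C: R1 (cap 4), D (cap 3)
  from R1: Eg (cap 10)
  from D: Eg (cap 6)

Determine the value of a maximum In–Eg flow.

Augment In→Core→R1→Eg: bottleneck 4, flow now 4.
Augment In→C→R1→Eg: bottleneck 4, flow now 8.
Augment In→C→D→Eg: bottleneck 3, flow now 11.
No augmenting path remains; maximum flow = 11.
In the residual graph, reachable from In: {In, C}.
Min-cut edges: In→Core (4), C→R1 (4), C→D (3); capacity 4 + 4 + 3 = 11.
This cut is saturated, so no flow can exceed 11.

11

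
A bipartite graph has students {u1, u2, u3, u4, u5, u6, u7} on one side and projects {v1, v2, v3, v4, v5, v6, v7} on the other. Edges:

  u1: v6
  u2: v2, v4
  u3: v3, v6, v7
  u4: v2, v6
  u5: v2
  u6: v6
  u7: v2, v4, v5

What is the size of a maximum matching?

5

Unit-capacity flow: source→left, listed edges, right→sink; max matching = max flow.
Augmenting path u1→v6 (+1); matched 1.
Augmenting path u2→v2 (+1); matched 2.
Augmenting path u3→v3 (+1); matched 3.
Augmenting path u7→v4 (+1); matched 4.
Augmenting path u4→v2→u2→v4→u7→v5 (+1); matched 5.
No augmenting path remains; maximum matching = 5.
König certificate: {u2, u3, u7, v2, v6} is a vertex cover of size 5 (every listed pair touches it), so no matching can be larger.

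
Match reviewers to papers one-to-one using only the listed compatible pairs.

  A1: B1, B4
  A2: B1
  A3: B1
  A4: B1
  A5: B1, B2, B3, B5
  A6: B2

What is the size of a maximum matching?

Unit-capacity flow: source→left, listed edges, right→sink; max matching = max flow.
Augmenting path A1→B1 (+1); matched 1.
Augmenting path A5→B2 (+1); matched 2.
Augmenting path A2→B1→A1→B4 (+1); matched 3.
Augmenting path A6→B2→A5→B3 (+1); matched 4.
No augmenting path remains; maximum matching = 4.
König certificate: {A1, A5, A6, B1} is a vertex cover of size 4 (every listed pair touches it), so no matching can be larger.

4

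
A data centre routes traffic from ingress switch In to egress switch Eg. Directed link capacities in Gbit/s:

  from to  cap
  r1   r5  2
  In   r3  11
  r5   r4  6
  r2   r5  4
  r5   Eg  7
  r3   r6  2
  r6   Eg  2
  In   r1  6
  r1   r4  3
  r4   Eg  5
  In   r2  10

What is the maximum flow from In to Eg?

Augment In→r1→r4→Eg: bottleneck 3, flow now 3.
Augment In→r1→r5→Eg: bottleneck 2, flow now 5.
Augment In→r2→r5→Eg: bottleneck 4, flow now 9.
Augment In→r3→r6→Eg: bottleneck 2, flow now 11.
No augmenting path remains; maximum flow = 11.
In the residual graph, reachable from In: {In, r1, r2, r3}.
Min-cut edges: r1→r4 (3), r1→r5 (2), r2→r5 (4), r3→r6 (2); capacity 3 + 2 + 4 + 2 = 11.
This cut is saturated, so no flow can exceed 11.

11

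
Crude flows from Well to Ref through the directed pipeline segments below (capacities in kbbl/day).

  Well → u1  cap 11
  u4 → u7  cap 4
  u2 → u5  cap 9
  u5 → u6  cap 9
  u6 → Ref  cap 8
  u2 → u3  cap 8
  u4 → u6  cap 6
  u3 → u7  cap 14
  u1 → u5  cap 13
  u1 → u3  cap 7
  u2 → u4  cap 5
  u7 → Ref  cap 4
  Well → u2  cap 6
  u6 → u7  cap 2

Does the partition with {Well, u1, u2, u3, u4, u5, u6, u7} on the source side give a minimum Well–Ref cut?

Yes — it is a minimum cut (capacity 12).

Given cut capacity: 8 + 4 = 12.
Augment Well→u1→u3→u7→Ref: bottleneck 4, flow now 4.
Augment Well→u1→u5→u6→Ref: bottleneck 7, flow now 11.
Augment Well→u2→u4→u6→Ref: bottleneck 1, flow now 12.
No augmenting path remains; maximum flow = 12.
Cut capacity 12 equals the max flow, so it is a minimum cut.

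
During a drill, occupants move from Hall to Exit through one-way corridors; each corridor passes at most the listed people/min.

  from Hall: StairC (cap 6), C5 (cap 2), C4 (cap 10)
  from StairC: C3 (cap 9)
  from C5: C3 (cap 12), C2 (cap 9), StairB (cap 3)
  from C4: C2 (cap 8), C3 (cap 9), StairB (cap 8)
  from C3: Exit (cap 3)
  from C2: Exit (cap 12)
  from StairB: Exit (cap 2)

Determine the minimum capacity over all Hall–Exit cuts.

Augment Hall→StairC→C3→Exit: bottleneck 3, flow now 3.
Augment Hall→C5→C2→Exit: bottleneck 2, flow now 5.
Augment Hall→C4→C2→Exit: bottleneck 8, flow now 13.
Augment Hall→C4→StairB→Exit: bottleneck 2, flow now 15.
No augmenting path remains; maximum flow = 15.
By max-flow min-cut, the minimum cut capacity equals the max flow.
In the residual graph, reachable from Hall: {Hall, StairC, C3}.
Min-cut edges: Hall→C5 (2), Hall→C4 (10), C3→Exit (3); capacity 2 + 10 + 3 = 15.

15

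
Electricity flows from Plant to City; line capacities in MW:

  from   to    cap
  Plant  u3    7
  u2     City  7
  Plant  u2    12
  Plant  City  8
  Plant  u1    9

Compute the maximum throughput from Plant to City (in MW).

15

Augment Plant→City: bottleneck 8, flow now 8.
Augment Plant→u2→City: bottleneck 7, flow now 15.
No augmenting path remains; maximum flow = 15.
In the residual graph, reachable from Plant: {Plant, u1, u2, u3}.
Min-cut edges: Plant→City (8), u2→City (7); capacity 8 + 7 = 15.
This cut is saturated, so no flow can exceed 15.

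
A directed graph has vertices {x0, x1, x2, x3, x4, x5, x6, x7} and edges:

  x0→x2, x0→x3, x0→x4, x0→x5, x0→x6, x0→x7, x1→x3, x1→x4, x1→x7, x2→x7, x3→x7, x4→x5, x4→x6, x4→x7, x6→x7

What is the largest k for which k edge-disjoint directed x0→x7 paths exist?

Assign every edge capacity 1; by Menger, the answer equals the max flow.
Path x0→x7 (+1); total 1.
Path x0→x2→x7 (+1); total 2.
Path x0→x3→x7 (+1); total 3.
Path x0→x4→x7 (+1); total 4.
Path x0→x6→x7 (+1); total 5.
No residual x0→x7 path; max flow = 5.
Certifying cut of size 5: {x0→x2, x0→x3, x0→x4, x0→x6, x0→x7}.

5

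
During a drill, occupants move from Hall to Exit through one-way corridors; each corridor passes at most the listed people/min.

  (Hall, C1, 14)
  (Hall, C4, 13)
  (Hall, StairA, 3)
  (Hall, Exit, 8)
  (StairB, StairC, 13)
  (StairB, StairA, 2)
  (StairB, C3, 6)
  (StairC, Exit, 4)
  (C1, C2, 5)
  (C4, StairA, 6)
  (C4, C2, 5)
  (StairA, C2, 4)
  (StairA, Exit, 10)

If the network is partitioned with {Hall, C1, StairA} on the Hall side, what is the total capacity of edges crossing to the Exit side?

Edges leaving {Hall, C1, StairA}: Hall→C4 (13), Hall→Exit (8), C1→C2 (5), StairA→C2 (4), StairA→Exit (10).
Cut capacity = 13 + 8 + 5 + 4 + 10 = 40.

40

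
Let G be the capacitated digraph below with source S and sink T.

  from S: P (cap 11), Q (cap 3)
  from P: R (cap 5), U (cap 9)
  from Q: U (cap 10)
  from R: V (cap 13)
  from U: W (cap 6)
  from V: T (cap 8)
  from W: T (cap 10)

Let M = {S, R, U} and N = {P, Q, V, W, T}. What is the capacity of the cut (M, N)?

33

Edges leaving {S, R, U}: S→P (11), S→Q (3), R→V (13), U→W (6).
Cut capacity = 11 + 3 + 13 + 6 = 33.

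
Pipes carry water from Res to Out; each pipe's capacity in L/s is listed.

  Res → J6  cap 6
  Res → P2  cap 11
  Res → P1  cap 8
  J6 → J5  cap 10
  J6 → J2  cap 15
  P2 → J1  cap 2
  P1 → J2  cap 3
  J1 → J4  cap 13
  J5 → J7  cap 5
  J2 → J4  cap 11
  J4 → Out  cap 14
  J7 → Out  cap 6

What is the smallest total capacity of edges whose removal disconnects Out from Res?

11

Augment Res→J6→J5→J7→Out: bottleneck 5, flow now 5.
Augment Res→J6→J2→J4→Out: bottleneck 1, flow now 6.
Augment Res→P2→J1→J4→Out: bottleneck 2, flow now 8.
Augment Res→P1→J2→J4→Out: bottleneck 3, flow now 11.
No augmenting path remains; maximum flow = 11.
By max-flow min-cut, the minimum cut capacity equals the max flow.
In the residual graph, reachable from Res: {Res, P2, P1}.
Min-cut edges: Res→J6 (6), P2→J1 (2), P1→J2 (3); capacity 6 + 2 + 3 = 11.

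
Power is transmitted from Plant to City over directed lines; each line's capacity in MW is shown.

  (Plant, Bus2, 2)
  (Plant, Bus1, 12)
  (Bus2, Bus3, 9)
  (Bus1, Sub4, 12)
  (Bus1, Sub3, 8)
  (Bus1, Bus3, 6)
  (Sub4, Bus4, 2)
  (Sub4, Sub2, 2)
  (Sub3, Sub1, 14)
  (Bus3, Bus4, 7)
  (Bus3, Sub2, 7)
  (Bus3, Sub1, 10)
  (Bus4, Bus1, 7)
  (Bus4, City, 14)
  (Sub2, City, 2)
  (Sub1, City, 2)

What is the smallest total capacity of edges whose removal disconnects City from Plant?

Augment Plant→Bus2→Bus3→Bus4→City: bottleneck 2, flow now 2.
Augment Plant→Bus1→Sub4→Bus4→City: bottleneck 2, flow now 4.
Augment Plant→Bus1→Sub4→Sub2→City: bottleneck 2, flow now 6.
Augment Plant→Bus1→Sub3→Sub1→City: bottleneck 2, flow now 8.
Augment Plant→Bus1→Bus3→Bus4→City: bottleneck 5, flow now 13.
No augmenting path remains; maximum flow = 13.
By max-flow min-cut, the minimum cut capacity equals the max flow.
In the residual graph, reachable from Plant: {Plant, Bus2, Bus1, Sub4, Sub3, Bus3, Sub2, Sub1}.
Min-cut edges: Sub4→Bus4 (2), Bus3→Bus4 (7), Sub2→City (2), Sub1→City (2); capacity 2 + 7 + 2 + 2 = 13.

13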